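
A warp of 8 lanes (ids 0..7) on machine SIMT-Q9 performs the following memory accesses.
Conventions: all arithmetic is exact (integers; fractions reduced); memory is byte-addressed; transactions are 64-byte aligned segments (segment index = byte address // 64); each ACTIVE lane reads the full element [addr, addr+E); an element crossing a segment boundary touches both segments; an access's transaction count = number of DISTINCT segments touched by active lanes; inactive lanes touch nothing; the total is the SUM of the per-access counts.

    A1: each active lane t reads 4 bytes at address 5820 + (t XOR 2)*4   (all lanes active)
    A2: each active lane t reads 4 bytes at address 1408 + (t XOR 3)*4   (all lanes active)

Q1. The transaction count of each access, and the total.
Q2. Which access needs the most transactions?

A1: 2 transactions
A2: 1 transaction

Answer: 2,1; total 3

Answer: A1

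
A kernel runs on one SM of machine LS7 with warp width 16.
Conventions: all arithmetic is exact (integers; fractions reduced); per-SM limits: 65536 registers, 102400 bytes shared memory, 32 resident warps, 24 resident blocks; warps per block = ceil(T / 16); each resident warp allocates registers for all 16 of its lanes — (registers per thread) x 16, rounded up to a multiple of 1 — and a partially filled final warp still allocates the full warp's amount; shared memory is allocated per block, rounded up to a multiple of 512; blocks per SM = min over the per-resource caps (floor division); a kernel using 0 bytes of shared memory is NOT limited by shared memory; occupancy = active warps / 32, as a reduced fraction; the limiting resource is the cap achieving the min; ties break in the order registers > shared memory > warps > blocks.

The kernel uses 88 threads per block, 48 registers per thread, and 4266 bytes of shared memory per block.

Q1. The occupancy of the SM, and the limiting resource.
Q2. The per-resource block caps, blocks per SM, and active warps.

Answer: occupancy 15/16, limited by warps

registers: 14 blocks
shared memory: 22 blocks
warps: 5 blocks
blocks: 24 blocks

Answer: 5 blocks, 30 active warps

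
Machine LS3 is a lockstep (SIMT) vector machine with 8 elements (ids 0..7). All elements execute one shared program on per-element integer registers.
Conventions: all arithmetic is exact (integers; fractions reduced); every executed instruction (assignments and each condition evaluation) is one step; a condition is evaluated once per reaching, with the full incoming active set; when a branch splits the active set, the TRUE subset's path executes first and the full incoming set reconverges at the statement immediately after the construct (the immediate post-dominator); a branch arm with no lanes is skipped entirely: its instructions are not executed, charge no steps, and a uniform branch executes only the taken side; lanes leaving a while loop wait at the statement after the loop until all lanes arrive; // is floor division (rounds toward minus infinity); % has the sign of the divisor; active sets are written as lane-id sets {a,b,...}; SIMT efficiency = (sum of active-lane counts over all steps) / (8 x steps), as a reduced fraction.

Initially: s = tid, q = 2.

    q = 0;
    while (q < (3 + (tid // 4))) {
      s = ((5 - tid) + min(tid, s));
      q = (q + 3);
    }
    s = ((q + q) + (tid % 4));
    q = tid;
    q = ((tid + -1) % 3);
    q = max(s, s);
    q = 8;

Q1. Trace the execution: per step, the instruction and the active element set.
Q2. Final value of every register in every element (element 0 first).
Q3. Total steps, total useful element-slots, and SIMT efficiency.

step 0: q <- 0                       {0,1,2,3,4,5,6,7}
step 1: eval (q < (3 + (tid // 4)))  {0,1,2,3,4,5,6,7}
step 2: s <- ((5 - tid) + min(tid, s)) {0,1,2,3,4,5,6,7}
step 3: q <- (q + 3)                 {0,1,2,3,4,5,6,7}
step 4: eval (q < (3 + (tid // 4)))  {0,1,2,3,4,5,6,7}
step 5: s <- ((5 - tid) + min(tid, s)) {4,5,6,7}
step 6: q <- (q + 3)                 {4,5,6,7}
step 7: eval (q < (3 + (tid // 4)))  {4,5,6,7}
step 8: s <- ((q + q) + (tid % 4))   {0,1,2,3,4,5,6,7}
step 9: q <- tid                     {0,1,2,3,4,5,6,7}
step 10: q <- ((tid + -1) % 3)        {0,1,2,3,4,5,6,7}
step 11: q <- max(s, s)               {0,1,2,3,4,5,6,7}
step 12: q <- 8                       {0,1,2,3,4,5,6,7}

Answer: 13 steps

s: 6,7,8,9,12,13,14,15
q: 8,8,8,8,8,8,8,8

steps = 13; useful = 92; efficiency = 92/104 = 23/26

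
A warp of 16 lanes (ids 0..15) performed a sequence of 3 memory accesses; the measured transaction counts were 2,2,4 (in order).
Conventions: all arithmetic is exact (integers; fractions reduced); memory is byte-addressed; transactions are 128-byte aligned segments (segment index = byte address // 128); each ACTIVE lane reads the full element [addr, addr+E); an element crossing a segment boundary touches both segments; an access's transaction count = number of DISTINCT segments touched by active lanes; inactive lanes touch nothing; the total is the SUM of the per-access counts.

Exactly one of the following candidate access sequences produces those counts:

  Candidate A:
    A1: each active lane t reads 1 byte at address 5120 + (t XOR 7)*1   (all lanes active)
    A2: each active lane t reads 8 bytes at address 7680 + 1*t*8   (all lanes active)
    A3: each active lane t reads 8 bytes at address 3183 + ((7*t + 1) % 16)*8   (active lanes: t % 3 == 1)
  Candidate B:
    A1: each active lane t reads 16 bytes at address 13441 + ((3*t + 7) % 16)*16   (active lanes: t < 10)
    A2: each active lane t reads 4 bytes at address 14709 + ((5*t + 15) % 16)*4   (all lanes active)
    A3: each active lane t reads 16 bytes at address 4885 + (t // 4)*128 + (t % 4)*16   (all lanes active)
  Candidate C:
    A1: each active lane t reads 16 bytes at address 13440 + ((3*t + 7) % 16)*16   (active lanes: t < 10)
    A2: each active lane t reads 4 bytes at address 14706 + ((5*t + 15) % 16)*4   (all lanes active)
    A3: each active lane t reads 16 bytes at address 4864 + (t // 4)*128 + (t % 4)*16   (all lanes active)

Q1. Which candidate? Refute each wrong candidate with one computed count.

A: A1 gives 1 transaction, not 2
B: A1 gives 3 transactions, not 2
C: all counts match (2,2,4)

Answer: C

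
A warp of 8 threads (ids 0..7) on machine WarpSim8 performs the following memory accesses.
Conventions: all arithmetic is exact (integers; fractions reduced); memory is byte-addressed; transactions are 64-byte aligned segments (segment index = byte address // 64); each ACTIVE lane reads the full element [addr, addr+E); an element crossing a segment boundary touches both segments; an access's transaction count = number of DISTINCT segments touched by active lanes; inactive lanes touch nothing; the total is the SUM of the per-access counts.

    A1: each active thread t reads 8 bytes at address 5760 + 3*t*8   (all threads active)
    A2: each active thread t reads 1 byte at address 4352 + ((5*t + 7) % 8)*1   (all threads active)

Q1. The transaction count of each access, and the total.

A1: 3 transactions
A2: 1 transaction

Answer: 3,1; total 4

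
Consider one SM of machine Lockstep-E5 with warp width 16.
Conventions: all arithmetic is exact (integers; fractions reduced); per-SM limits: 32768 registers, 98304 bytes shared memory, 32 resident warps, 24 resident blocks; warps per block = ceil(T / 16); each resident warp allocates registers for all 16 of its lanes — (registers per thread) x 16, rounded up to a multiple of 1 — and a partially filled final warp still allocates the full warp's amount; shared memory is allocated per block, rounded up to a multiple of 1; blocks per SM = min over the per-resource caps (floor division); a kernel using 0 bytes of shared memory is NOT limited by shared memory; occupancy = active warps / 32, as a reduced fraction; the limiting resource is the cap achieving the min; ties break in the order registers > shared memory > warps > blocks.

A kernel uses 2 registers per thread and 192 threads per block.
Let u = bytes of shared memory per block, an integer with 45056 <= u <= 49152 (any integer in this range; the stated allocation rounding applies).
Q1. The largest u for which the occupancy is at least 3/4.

Answer: u = 49152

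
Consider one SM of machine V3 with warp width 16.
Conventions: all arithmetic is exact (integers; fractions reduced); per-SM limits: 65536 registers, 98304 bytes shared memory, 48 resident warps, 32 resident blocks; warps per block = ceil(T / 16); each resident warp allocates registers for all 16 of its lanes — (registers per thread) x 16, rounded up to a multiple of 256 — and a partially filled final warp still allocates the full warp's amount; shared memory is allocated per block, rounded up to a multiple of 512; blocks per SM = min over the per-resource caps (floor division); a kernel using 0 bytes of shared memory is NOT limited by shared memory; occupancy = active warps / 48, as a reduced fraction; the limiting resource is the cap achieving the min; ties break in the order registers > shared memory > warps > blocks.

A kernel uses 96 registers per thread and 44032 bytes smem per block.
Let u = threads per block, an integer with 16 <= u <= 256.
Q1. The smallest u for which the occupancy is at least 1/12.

Answer: u = 17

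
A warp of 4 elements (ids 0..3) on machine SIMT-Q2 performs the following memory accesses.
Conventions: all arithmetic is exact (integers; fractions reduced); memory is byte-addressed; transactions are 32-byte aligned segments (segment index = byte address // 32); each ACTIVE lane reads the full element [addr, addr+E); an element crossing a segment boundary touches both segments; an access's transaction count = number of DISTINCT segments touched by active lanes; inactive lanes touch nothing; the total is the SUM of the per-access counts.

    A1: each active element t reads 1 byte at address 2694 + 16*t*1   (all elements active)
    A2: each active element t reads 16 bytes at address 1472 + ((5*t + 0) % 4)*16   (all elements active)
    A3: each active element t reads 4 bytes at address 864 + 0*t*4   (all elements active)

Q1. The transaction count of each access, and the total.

A1: 2 transactions
A2: 2 transactions
A3: 1 transaction

Answer: 2,2,1; total 5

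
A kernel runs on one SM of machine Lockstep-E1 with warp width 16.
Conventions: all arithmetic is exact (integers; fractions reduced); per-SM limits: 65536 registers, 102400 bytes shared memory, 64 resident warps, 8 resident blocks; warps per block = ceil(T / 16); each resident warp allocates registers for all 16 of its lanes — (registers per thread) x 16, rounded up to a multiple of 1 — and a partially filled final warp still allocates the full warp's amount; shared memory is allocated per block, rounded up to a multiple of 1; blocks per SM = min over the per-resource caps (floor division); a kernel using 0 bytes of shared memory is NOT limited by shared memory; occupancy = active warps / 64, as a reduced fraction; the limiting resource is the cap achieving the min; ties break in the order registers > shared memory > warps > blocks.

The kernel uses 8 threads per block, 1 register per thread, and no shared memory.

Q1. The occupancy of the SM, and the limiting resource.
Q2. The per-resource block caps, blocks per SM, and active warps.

Answer: occupancy 1/8, limited by blocks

registers: 4096 blocks
shared memory: no limit (kernel uses none)
warps: 64 blocks
blocks: 8 blocks

Answer: 8 blocks, 8 active warps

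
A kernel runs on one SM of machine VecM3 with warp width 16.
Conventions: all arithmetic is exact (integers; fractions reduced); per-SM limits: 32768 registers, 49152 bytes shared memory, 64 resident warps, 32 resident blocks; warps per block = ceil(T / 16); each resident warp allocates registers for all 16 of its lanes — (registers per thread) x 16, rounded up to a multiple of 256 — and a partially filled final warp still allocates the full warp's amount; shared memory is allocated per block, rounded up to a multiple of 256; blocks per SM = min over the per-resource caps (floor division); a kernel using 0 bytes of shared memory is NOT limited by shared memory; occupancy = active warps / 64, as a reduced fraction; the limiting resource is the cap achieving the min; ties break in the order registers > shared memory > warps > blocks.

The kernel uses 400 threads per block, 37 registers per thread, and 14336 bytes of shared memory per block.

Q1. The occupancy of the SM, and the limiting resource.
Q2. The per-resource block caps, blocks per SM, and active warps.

Answer: occupancy 25/64, limited by registers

registers: 1 block
shared memory: 3 blocks
warps: 2 blocks
blocks: 32 blocks

Answer: 1 block, 25 active warps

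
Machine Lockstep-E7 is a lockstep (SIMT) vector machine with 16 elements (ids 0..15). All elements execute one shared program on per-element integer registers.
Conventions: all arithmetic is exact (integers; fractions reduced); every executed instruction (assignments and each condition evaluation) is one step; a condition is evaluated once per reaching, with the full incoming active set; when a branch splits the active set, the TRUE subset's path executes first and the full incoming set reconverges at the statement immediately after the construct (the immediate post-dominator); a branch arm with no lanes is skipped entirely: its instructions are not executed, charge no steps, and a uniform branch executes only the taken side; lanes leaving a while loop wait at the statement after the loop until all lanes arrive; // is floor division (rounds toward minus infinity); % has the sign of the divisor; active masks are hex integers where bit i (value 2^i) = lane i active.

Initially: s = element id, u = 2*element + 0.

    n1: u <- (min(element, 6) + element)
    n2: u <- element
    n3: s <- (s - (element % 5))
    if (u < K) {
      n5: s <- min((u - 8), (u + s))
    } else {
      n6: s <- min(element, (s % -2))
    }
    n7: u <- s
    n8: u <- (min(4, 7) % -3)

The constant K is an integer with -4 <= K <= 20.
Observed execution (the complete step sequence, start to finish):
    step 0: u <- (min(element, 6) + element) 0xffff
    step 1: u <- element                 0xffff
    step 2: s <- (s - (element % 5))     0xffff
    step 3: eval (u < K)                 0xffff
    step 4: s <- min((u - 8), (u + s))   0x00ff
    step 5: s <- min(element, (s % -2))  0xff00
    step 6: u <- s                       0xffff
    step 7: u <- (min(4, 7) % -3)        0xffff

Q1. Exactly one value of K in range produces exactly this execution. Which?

Answer: K = 8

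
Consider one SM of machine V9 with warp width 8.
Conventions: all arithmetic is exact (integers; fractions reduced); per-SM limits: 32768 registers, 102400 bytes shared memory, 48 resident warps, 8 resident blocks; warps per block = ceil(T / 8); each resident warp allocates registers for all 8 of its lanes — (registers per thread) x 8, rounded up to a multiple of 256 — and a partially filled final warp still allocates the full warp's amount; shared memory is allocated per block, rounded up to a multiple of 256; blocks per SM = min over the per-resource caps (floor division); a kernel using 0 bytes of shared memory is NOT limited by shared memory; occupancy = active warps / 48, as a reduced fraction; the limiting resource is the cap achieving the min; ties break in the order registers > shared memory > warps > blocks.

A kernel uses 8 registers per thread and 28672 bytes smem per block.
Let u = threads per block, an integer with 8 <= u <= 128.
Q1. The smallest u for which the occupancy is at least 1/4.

Answer: u = 25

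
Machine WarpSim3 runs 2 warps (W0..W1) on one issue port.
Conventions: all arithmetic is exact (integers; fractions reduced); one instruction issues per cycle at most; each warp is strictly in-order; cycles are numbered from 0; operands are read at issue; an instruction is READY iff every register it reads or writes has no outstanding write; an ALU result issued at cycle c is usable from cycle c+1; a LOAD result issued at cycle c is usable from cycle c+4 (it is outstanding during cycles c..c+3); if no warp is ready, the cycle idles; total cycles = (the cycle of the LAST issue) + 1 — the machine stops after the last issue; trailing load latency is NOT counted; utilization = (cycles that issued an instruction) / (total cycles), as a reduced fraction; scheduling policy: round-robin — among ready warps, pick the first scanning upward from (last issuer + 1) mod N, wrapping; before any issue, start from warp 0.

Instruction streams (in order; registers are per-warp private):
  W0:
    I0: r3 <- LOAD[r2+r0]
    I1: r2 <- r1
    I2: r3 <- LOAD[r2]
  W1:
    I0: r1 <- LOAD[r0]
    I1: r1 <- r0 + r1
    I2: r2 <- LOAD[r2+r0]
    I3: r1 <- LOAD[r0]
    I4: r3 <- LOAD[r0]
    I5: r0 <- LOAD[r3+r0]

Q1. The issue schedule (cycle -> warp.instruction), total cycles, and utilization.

cycle 0: W0.I0
cycle 1: W1.I0
cycle 2: W0.I1
cycle 3: idle
cycle 4: W0.I2
cycle 5: W1.I1
cycle 6: W1.I2
cycle 7: W1.I3
cycle 8: W1.I4
cycle 9: idle
cycle 10: idle
cycle 11: idle
cycle 12: W1.I5

Answer: 13 cycles, utilization 9/13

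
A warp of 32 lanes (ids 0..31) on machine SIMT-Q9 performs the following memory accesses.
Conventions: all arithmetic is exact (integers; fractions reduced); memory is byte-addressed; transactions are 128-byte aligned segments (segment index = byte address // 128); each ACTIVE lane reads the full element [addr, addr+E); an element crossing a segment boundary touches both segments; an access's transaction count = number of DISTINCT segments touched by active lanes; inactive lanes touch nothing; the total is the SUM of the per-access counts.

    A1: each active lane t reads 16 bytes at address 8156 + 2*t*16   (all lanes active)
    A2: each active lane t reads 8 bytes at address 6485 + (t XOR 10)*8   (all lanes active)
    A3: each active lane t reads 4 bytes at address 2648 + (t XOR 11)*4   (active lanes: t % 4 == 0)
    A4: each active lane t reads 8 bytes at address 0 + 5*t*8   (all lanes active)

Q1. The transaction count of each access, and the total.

A1: 9 transactions
A2: 3 transactions
A3: 2 transactions
A4: 10 transactions

Answer: 9,3,2,10; total 24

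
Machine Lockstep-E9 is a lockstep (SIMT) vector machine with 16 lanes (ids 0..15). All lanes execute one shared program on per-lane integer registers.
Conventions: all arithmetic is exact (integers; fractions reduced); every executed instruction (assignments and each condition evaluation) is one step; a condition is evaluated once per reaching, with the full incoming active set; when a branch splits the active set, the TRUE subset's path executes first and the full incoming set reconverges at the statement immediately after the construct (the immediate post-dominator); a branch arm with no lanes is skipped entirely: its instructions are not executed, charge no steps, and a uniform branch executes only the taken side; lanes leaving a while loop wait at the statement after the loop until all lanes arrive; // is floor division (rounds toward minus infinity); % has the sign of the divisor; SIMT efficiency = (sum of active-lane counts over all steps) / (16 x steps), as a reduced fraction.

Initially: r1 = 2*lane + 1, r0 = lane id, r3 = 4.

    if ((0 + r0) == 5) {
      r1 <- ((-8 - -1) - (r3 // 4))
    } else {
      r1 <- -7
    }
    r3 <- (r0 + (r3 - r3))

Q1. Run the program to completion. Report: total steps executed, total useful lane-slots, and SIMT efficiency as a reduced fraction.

Answer: 4 steps, 48 useful, 3/4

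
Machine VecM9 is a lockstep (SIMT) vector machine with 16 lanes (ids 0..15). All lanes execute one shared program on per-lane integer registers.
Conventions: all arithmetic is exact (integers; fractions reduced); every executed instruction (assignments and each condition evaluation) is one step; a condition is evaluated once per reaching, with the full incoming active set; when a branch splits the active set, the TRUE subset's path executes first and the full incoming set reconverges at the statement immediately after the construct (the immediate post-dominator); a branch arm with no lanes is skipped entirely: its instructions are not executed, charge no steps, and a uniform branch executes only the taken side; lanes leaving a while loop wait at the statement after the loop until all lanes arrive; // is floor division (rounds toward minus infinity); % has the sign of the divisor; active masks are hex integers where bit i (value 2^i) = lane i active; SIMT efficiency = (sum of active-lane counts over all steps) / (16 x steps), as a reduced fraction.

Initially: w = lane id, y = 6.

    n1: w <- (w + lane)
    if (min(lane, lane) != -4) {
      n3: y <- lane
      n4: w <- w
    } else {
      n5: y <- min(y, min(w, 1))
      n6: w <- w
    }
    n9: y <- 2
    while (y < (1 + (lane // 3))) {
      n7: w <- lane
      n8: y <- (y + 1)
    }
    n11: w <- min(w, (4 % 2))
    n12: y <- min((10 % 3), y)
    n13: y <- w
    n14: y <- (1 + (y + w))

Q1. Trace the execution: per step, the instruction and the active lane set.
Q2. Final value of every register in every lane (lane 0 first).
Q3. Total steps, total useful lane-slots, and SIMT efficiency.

step 0: w <- (w + lane)              0xffff
step 1: eval (min(lane, lane) != -4) 0xffff
step 2: y <- lane                    0xffff
step 3: w <- w                       0xffff
step 4: y <- 2                       0xffff
step 5: eval (y < (1 + (lane // 3))) 0xffff
step 6: w <- lane                    0xffc0
step 7: y <- (y + 1)                 0xffc0
step 8: eval (y < (1 + (lane // 3))) 0xffc0
step 9: w <- lane                    0xfe00
step 10: y <- (y + 1)                 0xfe00
step 11: eval (y < (1 + (lane // 3))) 0xfe00
step 12: w <- lane                    0xf000
step 13: y <- (y + 1)                 0xf000
step 14: eval (y < (1 + (lane // 3))) 0xf000
step 15: w <- lane                    0x8000
step 16: y <- (y + 1)                 0x8000
step 17: eval (y < (1 + (lane // 3))) 0x8000
step 18: w <- min(w, (4 % 2))         0xffff
step 19: y <- min((10 % 3), y)        0xffff
step 20: y <- w                       0xffff
step 21: y <- (1 + (y + w))           0xffff

Answer: 22 steps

w: 0,0,0,0,0,0,0,0,0,0,0,0,0,0,0,0
y: 1,1,1,1,1,1,1,1,1,1,1,1,1,1,1,1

steps = 22; useful = 226; efficiency = 226/352 = 113/176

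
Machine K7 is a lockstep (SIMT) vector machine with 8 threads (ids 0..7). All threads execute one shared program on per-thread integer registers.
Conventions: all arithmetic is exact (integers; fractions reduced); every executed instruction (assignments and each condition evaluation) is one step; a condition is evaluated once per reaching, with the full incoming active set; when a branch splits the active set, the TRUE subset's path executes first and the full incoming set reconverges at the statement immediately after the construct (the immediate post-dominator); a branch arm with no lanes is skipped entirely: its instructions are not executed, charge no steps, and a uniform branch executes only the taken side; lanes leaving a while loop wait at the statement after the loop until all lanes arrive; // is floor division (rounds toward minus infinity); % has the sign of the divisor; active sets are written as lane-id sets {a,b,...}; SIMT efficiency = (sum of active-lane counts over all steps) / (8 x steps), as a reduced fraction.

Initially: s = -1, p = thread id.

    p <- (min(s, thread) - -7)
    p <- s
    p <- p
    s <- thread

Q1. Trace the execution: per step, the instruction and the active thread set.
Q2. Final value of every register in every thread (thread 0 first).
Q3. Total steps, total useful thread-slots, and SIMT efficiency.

step 0: p <- (min(s, thread) - -7)   {0,1,2,3,4,5,6,7}
step 1: p <- s                       {0,1,2,3,4,5,6,7}
step 2: p <- p                       {0,1,2,3,4,5,6,7}
step 3: s <- thread                  {0,1,2,3,4,5,6,7}

Answer: 4 steps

s: 0,1,2,3,4,5,6,7
p: -1,-1,-1,-1,-1,-1,-1,-1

steps = 4; useful = 32; efficiency = 32/32 = 1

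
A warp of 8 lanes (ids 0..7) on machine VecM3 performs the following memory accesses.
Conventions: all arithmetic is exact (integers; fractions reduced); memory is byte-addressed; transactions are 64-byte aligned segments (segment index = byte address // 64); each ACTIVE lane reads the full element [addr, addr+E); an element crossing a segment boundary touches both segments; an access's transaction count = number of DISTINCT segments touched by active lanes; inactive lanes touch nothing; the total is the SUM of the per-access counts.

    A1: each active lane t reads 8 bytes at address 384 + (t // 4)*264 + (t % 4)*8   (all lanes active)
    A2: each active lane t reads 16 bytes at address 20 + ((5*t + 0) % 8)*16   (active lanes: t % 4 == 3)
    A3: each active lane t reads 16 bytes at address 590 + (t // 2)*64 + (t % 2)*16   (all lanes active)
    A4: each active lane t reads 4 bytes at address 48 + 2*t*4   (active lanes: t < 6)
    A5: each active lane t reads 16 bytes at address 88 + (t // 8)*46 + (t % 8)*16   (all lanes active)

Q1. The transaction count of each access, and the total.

A1: 2 transactions
A2: 2 transactions
A3: 4 transactions
A4: 2 transactions
A5: 3 transactions

Answer: 2,2,4,2,3; total 13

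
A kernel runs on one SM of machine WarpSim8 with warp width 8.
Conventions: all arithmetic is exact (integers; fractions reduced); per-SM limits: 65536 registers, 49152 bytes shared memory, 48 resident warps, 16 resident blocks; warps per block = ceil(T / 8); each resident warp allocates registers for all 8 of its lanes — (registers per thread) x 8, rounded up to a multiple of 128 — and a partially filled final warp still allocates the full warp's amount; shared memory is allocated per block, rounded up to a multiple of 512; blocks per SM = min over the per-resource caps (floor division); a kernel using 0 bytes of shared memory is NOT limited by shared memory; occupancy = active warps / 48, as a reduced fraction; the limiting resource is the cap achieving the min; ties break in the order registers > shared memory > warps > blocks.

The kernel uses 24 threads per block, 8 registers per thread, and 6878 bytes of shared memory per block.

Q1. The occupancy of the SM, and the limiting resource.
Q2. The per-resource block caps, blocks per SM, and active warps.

Answer: occupancy 3/8, limited by shared memory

registers: 170 blocks
shared memory: 6 blocks
warps: 16 blocks
blocks: 16 blocks

Answer: 6 blocks, 18 active warps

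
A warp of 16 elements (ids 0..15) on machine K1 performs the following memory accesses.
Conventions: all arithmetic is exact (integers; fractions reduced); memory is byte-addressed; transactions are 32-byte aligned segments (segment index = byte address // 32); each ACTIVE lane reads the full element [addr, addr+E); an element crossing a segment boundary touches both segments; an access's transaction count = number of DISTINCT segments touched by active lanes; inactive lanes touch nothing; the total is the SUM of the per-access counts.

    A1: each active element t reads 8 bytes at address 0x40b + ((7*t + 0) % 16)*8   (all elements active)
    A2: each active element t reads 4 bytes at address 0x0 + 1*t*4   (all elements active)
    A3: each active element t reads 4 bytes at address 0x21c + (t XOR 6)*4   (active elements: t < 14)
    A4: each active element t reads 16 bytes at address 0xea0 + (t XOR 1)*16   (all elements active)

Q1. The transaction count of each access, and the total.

A1: 5 transactions
A2: 2 transactions
A3: 3 transactions
A4: 8 transactions

Answer: 5,2,3,8; total 18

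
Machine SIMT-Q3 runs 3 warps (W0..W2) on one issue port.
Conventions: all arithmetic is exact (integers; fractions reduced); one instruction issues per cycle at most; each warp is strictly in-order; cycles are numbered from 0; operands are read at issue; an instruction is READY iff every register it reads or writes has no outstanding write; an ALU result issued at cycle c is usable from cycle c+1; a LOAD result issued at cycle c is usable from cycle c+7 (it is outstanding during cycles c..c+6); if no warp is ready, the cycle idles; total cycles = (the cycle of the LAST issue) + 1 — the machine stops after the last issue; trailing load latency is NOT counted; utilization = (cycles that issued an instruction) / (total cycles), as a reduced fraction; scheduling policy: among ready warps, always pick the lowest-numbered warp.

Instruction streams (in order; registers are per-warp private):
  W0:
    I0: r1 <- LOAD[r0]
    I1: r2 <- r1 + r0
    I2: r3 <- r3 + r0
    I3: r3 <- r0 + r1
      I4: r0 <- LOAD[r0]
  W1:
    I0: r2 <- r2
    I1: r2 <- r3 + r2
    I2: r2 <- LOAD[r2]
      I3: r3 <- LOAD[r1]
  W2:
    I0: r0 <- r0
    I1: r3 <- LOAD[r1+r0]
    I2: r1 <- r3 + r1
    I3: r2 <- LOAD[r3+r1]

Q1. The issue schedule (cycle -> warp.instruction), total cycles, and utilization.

cycle 0: W0.I0
cycle 1: W1.I0
cycle 2: W1.I1
cycle 3: W1.I2
cycle 4: W1.I3
cycle 5: W2.I0
cycle 6: W2.I1
cycle 7: W0.I1
cycle 8: W0.I2
cycle 9: W0.I3
cycle 10: W0.I4
cycle 11: idle
cycle 12: idle
cycle 13: W2.I2
cycle 14: W2.I3

Answer: 15 cycles, utilization 13/15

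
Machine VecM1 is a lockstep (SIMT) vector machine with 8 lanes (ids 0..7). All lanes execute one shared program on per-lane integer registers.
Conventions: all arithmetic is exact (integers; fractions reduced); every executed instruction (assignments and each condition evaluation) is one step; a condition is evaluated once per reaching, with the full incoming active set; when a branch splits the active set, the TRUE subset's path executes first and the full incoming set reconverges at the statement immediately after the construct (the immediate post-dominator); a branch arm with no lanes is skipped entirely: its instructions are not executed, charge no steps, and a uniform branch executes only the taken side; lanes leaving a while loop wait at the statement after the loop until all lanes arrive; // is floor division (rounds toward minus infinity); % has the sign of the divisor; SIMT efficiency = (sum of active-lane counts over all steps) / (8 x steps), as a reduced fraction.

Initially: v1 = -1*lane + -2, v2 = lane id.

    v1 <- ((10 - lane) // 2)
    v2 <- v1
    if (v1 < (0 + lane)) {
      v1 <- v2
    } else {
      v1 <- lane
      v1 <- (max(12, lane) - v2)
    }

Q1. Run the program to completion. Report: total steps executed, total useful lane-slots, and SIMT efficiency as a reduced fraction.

Answer: 6 steps, 36 useful, 3/4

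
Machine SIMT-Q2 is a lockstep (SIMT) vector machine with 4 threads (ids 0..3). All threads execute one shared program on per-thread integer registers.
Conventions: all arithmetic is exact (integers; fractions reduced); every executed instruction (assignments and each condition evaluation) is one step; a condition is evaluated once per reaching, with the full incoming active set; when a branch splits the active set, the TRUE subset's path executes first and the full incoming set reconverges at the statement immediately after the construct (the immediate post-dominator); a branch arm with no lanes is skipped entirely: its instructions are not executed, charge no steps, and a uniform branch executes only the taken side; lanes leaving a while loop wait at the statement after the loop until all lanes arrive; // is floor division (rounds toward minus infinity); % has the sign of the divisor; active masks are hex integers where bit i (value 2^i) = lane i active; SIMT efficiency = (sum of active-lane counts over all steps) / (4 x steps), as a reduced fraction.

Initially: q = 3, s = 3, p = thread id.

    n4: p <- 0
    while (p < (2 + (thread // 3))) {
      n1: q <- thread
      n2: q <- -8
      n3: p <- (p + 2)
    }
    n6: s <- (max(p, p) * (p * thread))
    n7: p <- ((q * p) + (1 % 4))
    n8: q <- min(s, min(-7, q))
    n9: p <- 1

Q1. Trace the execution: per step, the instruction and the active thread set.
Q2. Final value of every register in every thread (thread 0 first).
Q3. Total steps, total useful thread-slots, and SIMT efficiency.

step 0: p <- 0                       0xf
step 1: eval (p < (2 + (thread // 3))) 0xf
step 2: q <- thread                  0xf
step 3: q <- -8                      0xf
step 4: p <- (p + 2)                 0xf
step 5: eval (p < (2 + (thread // 3))) 0xf
step 6: q <- thread                  0x8
step 7: q <- -8                      0x8
step 8: p <- (p + 2)                 0x8
step 9: eval (p < (2 + (thread // 3))) 0x8
step 10: s <- (max(p, p) * (p * thread)) 0xf
step 11: p <- ((q * p) + (1 % 4))     0xf
step 12: q <- min(s, min(-7, q))      0xf
step 13: p <- 1                       0xf

Answer: 14 steps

q: -8,-8,-8,-8
s: 0,4,8,48
p: 1,1,1,1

steps = 14; useful = 44; efficiency = 44/56 = 11/14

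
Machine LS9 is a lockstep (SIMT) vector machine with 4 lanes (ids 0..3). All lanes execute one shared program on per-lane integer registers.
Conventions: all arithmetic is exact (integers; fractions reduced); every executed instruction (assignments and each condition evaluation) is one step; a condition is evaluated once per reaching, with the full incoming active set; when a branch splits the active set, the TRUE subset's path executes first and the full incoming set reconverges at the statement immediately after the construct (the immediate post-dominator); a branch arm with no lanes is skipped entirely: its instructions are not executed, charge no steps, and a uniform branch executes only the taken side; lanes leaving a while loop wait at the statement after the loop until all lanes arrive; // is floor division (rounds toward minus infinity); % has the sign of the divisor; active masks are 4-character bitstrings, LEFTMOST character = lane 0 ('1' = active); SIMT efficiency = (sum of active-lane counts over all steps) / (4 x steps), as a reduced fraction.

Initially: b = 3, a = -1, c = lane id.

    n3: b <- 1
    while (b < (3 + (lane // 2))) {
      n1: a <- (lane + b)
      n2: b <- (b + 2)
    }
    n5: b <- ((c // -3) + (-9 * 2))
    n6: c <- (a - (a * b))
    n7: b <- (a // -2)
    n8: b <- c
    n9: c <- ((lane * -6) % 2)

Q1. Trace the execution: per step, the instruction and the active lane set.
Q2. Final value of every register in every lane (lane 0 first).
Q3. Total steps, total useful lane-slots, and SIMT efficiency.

step 0: b <- 1                       1111
step 1: eval (b < (3 + (lane // 2))) 1111
step 2: a <- (lane + b)              1111
step 3: b <- (b + 2)                 1111
step 4: eval (b < (3 + (lane // 2))) 1111
step 5: a <- (lane + b)              0011
step 6: b <- (b + 2)                 0011
step 7: eval (b < (3 + (lane // 2))) 0011
step 8: b <- ((c // -3) + (-9 * 2))  1111
step 9: c <- (a - (a * b))           1111
step 10: b <- (a // -2)               1111
step 11: b <- c                       1111
step 12: c <- ((lane * -6) % 2)       1111

Answer: 13 steps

b: 19,40,100,120
a: 1,2,5,6
c: 0,0,0,0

steps = 13; useful = 46; efficiency = 46/52 = 23/26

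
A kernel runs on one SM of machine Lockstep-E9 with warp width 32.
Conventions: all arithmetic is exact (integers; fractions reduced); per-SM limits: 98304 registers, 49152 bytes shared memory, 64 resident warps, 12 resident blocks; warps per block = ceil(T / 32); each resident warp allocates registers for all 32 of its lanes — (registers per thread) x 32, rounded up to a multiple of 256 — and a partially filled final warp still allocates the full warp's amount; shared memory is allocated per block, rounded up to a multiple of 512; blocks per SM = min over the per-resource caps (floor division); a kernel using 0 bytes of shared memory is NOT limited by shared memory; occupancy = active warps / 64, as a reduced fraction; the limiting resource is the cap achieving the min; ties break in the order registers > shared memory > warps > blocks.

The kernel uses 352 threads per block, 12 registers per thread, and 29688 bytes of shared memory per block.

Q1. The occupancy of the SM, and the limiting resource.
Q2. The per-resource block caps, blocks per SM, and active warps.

Answer: occupancy 11/64, limited by shared memory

registers: 17 blocks
shared memory: 1 block
warps: 5 blocks
blocks: 12 blocks

Answer: 1 block, 11 active warps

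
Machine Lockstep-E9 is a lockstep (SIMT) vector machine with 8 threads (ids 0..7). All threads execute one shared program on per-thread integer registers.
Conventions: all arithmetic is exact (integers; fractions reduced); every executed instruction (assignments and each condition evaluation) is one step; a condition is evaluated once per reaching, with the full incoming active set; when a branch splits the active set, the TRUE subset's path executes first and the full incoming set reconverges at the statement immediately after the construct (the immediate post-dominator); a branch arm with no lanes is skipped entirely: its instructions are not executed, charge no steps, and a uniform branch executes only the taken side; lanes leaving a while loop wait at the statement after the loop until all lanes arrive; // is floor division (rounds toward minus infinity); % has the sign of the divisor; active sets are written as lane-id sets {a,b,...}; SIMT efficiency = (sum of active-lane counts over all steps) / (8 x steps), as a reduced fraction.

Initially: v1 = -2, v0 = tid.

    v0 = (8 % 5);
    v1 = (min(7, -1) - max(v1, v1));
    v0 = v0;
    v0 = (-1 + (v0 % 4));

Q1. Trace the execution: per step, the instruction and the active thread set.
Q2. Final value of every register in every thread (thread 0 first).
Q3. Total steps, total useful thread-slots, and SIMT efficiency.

step 0: v0 <- (8 % 5)                {0,1,2,3,4,5,6,7}
step 1: v1 <- (min(7, -1) - max(v1, v1)) {0,1,2,3,4,5,6,7}
step 2: v0 <- v0                     {0,1,2,3,4,5,6,7}
step 3: v0 <- (-1 + (v0 % 4))        {0,1,2,3,4,5,6,7}

Answer: 4 steps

v1: 1,1,1,1,1,1,1,1
v0: 2,2,2,2,2,2,2,2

steps = 4; useful = 32; efficiency = 32/32 = 1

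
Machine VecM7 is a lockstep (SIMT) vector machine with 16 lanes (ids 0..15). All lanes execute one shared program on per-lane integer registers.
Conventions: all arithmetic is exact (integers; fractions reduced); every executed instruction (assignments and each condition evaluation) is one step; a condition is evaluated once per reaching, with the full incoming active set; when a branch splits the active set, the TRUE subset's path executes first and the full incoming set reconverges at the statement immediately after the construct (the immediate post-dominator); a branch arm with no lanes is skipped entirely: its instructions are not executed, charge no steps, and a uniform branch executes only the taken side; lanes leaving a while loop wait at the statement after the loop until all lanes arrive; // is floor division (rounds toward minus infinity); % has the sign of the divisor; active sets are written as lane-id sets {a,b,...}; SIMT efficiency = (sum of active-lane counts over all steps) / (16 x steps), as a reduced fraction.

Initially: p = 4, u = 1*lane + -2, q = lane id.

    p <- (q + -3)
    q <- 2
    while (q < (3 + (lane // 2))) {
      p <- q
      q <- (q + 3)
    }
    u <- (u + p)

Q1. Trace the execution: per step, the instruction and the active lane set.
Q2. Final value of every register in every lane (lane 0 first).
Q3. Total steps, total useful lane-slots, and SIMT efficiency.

step 0: p <- (q + -3)                {0,1,2,3,4,5,6,7,8,9,10,11,12,13,14,15}
step 1: q <- 2                       {0,1,2,3,4,5,6,7,8,9,10,11,12,13,14,15}
step 2: eval (q < (3 + (lane // 2))) {0,1,2,3,4,5,6,7,8,9,10,11,12,13,14,15}
step 3: p <- q                       {0,1,2,3,4,5,6,7,8,9,10,11,12,13,14,15}
step 4: q <- (q + 3)                 {0,1,2,3,4,5,6,7,8,9,10,11,12,13,14,15}
step 5: eval (q < (3 + (lane // 2))) {0,1,2,3,4,5,6,7,8,9,10,11,12,13,14,15}
step 6: p <- q                       {6,7,8,9,10,11,12,13,14,15}
step 7: q <- (q + 3)                 {6,7,8,9,10,11,12,13,14,15}
step 8: eval (q < (3 + (lane // 2))) {6,7,8,9,10,11,12,13,14,15}
step 9: p <- q                       {12,13,14,15}
step 10: q <- (q + 3)                 {12,13,14,15}
step 11: eval (q < (3 + (lane // 2))) {12,13,14,15}
step 12: u <- (u + p)                 {0,1,2,3,4,5,6,7,8,9,10,11,12,13,14,15}

Answer: 13 steps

p: 2,2,2,2,2,2,5,5,5,5,5,5,8,8,8,8
u: 0,1,2,3,4,5,9,10,11,12,13,14,18,19,20,21
q: 5,5,5,5,5,5,8,8,8,8,8,8,11,11,11,11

steps = 13; useful = 154; efficiency = 154/208 = 77/104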